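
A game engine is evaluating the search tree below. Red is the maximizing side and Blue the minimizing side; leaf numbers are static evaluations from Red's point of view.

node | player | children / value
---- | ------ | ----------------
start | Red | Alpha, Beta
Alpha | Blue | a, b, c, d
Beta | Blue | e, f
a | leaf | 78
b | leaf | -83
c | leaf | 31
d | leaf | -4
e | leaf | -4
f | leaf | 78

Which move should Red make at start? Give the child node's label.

Beta

Alpha (Blue): min(78, -83, 31, -4) = -83
Beta (Blue): min(-4, 78) = -4
start (Red): max(-83, -4) = -4
Red at start wants the highest of {Alpha=-83, Beta=-4}, so chooses Beta.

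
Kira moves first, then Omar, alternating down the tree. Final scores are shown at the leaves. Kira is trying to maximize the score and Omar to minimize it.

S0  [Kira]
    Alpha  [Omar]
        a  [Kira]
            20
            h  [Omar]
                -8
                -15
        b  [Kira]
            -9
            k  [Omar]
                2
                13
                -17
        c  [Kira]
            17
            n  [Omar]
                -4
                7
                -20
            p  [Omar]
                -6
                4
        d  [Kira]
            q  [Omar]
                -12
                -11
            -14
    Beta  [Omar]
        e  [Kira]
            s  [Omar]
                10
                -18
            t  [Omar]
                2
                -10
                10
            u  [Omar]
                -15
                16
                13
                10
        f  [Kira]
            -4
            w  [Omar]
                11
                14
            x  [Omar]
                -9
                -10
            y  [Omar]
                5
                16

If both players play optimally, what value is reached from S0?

h (Omar): min(-8, -15) = -15
a (Kira): max(20, -15) = 20
k (Omar): min(2, 13, -17) = -17
b (Kira): max(-9, -17) = -9
n (Omar): min(-4, 7, -20) = -20
p (Omar): min(-6, 4) = -6
c (Kira): max(17, -20, -6) = 17
q (Omar): min(-12, -11) = -12
d (Kira): max(-12, -14) = -12
Alpha (Omar): min(20, -9, 17, -12) = -12
s (Omar): min(10, -18) = -18
t (Omar): min(2, -10, 10) = -10
u (Omar): min(-15, 16, 13, 10) = -15
e (Kira): max(-18, -10, -15) = -10
w (Omar): min(11, 14) = 11
x (Omar): min(-9, -10) = -10
y (Omar): min(5, 16) = 5
f (Kira): max(-4, 11, -10, 5) = 11
Beta (Omar): min(-10, 11) = -10
S0 (Kira): max(-12, -10) = -10

-10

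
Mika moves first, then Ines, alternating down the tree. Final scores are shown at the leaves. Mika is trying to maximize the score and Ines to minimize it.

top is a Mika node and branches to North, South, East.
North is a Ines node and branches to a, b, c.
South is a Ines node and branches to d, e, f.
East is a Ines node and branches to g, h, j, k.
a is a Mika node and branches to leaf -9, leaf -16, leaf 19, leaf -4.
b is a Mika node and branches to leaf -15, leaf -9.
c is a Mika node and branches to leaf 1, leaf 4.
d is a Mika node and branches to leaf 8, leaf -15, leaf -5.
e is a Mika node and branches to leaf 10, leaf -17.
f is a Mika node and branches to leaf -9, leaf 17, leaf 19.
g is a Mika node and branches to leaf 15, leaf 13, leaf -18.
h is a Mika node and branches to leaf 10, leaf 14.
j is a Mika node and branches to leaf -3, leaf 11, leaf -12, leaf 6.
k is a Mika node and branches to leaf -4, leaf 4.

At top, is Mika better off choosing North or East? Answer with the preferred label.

a (Mika): max(-9, -16, 19, -4) = 19
b (Mika): max(-15, -9) = -9
c (Mika): max(1, 4) = 4
North (Ines): min(19, -9, 4) = -9
g (Mika): max(15, 13, -18) = 15
h (Mika): max(10, 14) = 14
j (Mika): max(-3, 11, -12, 6) = 11
k (Mika): max(-4, 4) = 4
East (Ines): min(15, 14, 11, 4) = 4
Mika prefers the higher value; North=-9, East=4. East is better since 4 > -9.

East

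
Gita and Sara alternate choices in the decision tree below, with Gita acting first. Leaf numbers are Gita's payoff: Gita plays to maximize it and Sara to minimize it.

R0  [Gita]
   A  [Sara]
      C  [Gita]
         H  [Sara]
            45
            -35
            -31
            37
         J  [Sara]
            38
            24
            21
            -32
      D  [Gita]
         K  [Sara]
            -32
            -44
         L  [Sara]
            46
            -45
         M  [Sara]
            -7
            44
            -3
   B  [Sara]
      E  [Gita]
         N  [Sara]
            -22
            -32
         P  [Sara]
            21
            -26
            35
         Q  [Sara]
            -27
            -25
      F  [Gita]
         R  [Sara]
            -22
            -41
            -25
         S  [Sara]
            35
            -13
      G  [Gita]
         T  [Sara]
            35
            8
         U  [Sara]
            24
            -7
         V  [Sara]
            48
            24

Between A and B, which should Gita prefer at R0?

H (Sara): min(45, -35, -31, 37) = -35
J (Sara): min(38, 24, 21, -32) = -32
C (Gita): max(-35, -32) = -32
K (Sara): min(-32, -44) = -44
L (Sara): min(46, -45) = -45
M (Sara): min(-7, 44, -3) = -7
D (Gita): max(-44, -45, -7) = -7
A (Sara): min(-32, -7) = -32
N (Sara): min(-22, -32) = -32
P (Sara): min(21, -26, 35) = -26
Q (Sara): min(-27, -25) = -27
E (Gita): max(-32, -26, -27) = -26
R (Sara): min(-22, -41, -25) = -41
S (Sara): min(35, -13) = -13
F (Gita): max(-41, -13) = -13
T (Sara): min(35, 8) = 8
U (Sara): min(24, -7) = -7
V (Sara): min(48, 24) = 24
G (Gita): max(8, -7, 24) = 24
B (Sara): min(-26, -13, 24) = -26
Gita prefers the higher value; A=-32, B=-26. B is better since -26 > -32.

B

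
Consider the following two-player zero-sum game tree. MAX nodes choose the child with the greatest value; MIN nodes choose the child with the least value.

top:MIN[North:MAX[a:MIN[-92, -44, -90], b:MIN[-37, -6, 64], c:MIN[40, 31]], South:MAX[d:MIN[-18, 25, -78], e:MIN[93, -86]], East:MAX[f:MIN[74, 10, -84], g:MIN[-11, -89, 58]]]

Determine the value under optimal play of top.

a (MIN): min(-92, -44, -90) = -92
b (MIN): min(-37, -6, 64) = -37
c (MIN): min(40, 31) = 31
North (MAX): max(-92, -37, 31) = 31
d (MIN): min(-18, 25, -78) = -78
e (MIN): min(93, -86) = -86
South (MAX): max(-78, -86) = -78
f (MIN): min(74, 10, -84) = -84
g (MIN): min(-11, -89, 58) = -89
East (MAX): max(-84, -89) = -84
top (MIN): min(31, -78, -84) = -84

-84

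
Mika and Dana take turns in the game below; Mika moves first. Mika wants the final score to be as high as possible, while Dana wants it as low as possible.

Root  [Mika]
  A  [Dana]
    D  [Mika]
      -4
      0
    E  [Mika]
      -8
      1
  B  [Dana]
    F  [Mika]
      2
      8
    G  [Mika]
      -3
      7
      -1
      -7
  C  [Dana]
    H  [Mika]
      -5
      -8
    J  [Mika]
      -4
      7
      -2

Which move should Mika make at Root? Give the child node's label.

D (Mika): max(-4, 0) = 0
E (Mika): max(-8, 1) = 1
A (Dana): min(0, 1) = 0
F (Mika): max(2, 8) = 8
G (Mika): max(-3, 7, -1, -7) = 7
B (Dana): min(8, 7) = 7
H (Mika): max(-5, -8) = -5
J (Mika): max(-4, 7, -2) = 7
C (Dana): min(-5, 7) = -5
Root (Mika): max(0, 7, -5) = 7
Mika at Root wants the highest of {A=0, B=7, C=-5}, so chooses B.

B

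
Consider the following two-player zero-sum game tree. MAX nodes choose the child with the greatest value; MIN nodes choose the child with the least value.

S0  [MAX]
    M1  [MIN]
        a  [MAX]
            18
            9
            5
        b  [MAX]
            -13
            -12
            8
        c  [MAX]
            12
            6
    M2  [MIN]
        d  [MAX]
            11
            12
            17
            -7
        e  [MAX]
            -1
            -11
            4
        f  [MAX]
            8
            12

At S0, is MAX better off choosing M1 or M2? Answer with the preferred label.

a (MAX): max(18, 9, 5) = 18
b (MAX): max(-13, -12, 8) = 8
c (MAX): max(12, 6) = 12
M1 (MIN): min(18, 8, 12) = 8
d (MAX): max(11, 12, 17, -7) = 17
e (MAX): max(-1, -11, 4) = 4
f (MAX): max(8, 12) = 12
M2 (MIN): min(17, 4, 12) = 4
MAX prefers the higher value; M1=8, M2=4. M1 is better since 8 > 4.

M1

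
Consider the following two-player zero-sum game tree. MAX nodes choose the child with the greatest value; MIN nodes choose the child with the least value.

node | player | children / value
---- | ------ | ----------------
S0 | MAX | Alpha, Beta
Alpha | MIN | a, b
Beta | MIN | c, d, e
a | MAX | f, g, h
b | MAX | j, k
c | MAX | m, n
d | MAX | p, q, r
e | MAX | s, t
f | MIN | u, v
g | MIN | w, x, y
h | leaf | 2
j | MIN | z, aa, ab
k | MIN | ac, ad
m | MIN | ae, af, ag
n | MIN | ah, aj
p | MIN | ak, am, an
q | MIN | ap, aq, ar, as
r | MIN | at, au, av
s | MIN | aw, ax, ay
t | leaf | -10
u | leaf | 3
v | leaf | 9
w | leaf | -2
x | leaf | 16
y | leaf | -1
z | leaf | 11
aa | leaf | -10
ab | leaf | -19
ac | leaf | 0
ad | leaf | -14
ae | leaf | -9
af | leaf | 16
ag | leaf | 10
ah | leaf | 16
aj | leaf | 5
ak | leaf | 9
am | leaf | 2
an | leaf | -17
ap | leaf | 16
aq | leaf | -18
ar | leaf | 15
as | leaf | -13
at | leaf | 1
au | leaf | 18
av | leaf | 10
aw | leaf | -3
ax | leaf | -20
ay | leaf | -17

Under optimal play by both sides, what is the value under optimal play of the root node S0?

-10

f (MIN): min(3, 9) = 3
g (MIN): min(-2, 16, -1) = -2
a (MAX): max(3, -2, 2) = 3
j (MIN): min(11, -10, -19) = -19
k (MIN): min(0, -14) = -14
b (MAX): max(-19, -14) = -14
Alpha (MIN): min(3, -14) = -14
m (MIN): min(-9, 16, 10) = -9
n (MIN): min(16, 5) = 5
c (MAX): max(-9, 5) = 5
p (MIN): min(9, 2, -17) = -17
q (MIN): min(16, -18, 15, -13) = -18
r (MIN): min(1, 18, 10) = 1
d (MAX): max(-17, -18, 1) = 1
s (MIN): min(-3, -20, -17) = -20
e (MAX): max(-20, -10) = -10
Beta (MIN): min(5, 1, -10) = -10
S0 (MAX): max(-14, -10) = -10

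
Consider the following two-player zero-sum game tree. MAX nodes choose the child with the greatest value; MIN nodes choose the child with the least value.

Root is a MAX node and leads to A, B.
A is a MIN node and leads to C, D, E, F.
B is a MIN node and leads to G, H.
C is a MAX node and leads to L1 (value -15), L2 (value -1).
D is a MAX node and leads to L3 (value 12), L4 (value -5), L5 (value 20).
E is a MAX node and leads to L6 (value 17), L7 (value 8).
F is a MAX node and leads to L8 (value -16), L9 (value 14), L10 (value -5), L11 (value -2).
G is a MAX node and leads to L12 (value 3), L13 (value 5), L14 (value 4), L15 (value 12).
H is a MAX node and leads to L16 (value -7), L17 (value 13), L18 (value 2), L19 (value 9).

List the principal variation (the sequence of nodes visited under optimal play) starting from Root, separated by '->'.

Root -> B -> G -> L15

C (MAX): max(-15, -1) = -1
D (MAX): max(12, -5, 20) = 20
E (MAX): max(17, 8) = 17
F (MAX): max(-16, 14, -5, -2) = 14
A (MIN): min(-1, 20, 17, 14) = -1
G (MAX): max(3, 5, 4, 12) = 12
H (MAX): max(-7, 13, 2, 9) = 13
B (MIN): min(12, 13) = 12
Root (MAX): max(-1, 12) = 12
At Root, MAX picks B (highest: 12).
At B, MIN picks G (lowest: 12).
At G, MAX picks L15 (highest: 12).
Terminal value 12.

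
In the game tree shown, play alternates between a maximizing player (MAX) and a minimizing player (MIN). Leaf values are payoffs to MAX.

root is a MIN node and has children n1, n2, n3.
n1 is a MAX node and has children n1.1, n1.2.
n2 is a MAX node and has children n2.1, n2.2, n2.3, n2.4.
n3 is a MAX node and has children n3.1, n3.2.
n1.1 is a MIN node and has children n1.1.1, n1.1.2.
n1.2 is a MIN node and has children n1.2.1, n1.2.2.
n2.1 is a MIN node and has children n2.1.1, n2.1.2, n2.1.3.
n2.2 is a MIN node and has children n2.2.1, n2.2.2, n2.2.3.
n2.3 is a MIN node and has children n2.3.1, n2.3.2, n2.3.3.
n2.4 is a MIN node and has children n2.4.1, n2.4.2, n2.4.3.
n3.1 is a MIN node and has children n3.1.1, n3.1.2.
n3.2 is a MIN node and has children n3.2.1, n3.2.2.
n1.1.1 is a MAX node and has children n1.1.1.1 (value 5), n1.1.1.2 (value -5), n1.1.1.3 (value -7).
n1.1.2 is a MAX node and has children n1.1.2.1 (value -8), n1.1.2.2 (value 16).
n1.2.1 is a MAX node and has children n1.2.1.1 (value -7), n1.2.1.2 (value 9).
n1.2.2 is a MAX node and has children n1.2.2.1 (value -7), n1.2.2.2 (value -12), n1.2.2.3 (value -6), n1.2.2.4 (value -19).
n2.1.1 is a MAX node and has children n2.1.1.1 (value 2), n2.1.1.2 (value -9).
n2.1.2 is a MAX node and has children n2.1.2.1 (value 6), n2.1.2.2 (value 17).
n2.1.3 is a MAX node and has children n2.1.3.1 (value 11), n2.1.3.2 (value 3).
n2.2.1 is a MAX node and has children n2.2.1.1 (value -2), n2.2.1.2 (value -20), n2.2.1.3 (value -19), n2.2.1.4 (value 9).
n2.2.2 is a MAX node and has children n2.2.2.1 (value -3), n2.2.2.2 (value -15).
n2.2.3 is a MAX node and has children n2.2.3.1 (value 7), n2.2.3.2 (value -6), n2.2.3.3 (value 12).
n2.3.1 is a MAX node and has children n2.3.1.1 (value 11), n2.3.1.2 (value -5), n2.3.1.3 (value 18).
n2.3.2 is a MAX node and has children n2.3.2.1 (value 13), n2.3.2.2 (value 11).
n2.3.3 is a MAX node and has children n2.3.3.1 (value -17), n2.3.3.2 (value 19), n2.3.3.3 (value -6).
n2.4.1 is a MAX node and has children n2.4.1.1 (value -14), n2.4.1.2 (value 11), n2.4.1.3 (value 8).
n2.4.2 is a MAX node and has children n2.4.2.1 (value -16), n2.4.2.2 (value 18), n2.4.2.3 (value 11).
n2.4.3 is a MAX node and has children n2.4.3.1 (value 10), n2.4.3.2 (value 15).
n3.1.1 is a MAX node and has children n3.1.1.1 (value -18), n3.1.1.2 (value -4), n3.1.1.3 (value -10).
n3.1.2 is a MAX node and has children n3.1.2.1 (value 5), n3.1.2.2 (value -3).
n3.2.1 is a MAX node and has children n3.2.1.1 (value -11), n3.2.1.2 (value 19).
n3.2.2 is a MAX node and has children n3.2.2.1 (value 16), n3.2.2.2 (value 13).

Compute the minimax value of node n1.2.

-6

n1.2.1 (MAX): max(-7, 9) = 9
n1.2.2 (MAX): max(-7, -12, -6, -19) = -6
n1.2 (MIN): min(9, -6) = -6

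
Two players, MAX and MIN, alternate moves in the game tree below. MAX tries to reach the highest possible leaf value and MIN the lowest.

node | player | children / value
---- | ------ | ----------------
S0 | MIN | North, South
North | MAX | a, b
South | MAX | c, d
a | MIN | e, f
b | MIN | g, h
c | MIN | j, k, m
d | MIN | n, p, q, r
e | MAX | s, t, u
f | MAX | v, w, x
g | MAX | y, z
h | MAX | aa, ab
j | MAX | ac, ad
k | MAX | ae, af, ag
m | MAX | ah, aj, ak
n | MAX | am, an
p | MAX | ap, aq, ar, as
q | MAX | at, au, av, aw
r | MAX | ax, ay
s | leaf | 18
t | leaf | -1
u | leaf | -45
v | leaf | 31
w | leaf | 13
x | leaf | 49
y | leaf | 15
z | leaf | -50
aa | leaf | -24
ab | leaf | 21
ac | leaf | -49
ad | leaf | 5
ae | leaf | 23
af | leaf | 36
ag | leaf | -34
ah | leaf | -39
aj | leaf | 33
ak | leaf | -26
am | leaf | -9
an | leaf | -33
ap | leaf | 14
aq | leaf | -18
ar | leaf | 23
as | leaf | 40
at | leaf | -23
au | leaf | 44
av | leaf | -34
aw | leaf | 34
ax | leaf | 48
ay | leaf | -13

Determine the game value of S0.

e (MAX): max(18, -1, -45) = 18
f (MAX): max(31, 13, 49) = 49
a (MIN): min(18, 49) = 18
g (MAX): max(15, -50) = 15
h (MAX): max(-24, 21) = 21
b (MIN): min(15, 21) = 15
North (MAX): max(18, 15) = 18
j (MAX): max(-49, 5) = 5
k (MAX): max(23, 36, -34) = 36
m (MAX): max(-39, 33, -26) = 33
c (MIN): min(5, 36, 33) = 5
n (MAX): max(-9, -33) = -9
p (MAX): max(14, -18, 23, 40) = 40
q (MAX): max(-23, 44, -34, 34) = 44
r (MAX): max(48, -13) = 48
d (MIN): min(-9, 40, 44, 48) = -9
South (MAX): max(5, -9) = 5
S0 (MIN): min(18, 5) = 5

5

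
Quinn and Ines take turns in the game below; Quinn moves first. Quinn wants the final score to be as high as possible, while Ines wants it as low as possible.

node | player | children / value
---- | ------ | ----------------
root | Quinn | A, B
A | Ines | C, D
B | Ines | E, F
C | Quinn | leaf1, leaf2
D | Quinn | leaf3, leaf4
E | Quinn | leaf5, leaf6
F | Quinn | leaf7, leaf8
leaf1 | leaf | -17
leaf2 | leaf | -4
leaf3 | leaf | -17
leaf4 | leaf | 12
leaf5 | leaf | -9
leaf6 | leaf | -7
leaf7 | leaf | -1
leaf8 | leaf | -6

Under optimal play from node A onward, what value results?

C (Quinn): max(-17, -4) = -4
D (Quinn): max(-17, 12) = 12
A (Ines): min(-4, 12) = -4

-4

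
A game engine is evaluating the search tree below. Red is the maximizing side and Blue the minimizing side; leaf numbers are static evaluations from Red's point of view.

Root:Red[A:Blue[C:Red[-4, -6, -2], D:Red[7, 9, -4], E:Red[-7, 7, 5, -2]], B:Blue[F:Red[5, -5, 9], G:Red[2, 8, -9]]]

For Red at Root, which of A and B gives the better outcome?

B

C (Red): max(-4, -6, -2) = -2
D (Red): max(7, 9, -4) = 9
E (Red): max(-7, 7, 5, -2) = 7
A (Blue): min(-2, 9, 7) = -2
F (Red): max(5, -5, 9) = 9
G (Red): max(2, 8, -9) = 8
B (Blue): min(9, 8) = 8
Red prefers the higher value; A=-2, B=8. B is better since 8 > -2.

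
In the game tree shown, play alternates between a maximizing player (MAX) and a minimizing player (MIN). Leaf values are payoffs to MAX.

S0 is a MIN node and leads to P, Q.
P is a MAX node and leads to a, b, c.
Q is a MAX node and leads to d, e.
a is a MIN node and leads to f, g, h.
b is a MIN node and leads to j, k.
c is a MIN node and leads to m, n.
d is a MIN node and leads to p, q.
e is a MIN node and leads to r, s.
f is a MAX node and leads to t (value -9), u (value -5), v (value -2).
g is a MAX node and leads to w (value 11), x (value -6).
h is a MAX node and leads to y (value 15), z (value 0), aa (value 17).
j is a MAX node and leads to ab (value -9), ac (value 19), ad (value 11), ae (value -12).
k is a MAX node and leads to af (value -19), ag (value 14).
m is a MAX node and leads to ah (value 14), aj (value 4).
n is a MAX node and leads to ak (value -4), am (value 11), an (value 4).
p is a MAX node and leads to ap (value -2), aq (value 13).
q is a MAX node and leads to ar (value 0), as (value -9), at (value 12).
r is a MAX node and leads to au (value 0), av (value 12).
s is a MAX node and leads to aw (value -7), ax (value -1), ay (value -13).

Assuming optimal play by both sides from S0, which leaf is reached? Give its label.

at

f (MAX): max(-9, -5, -2) = -2
g (MAX): max(11, -6) = 11
h (MAX): max(15, 0, 17) = 17
a (MIN): min(-2, 11, 17) = -2
j (MAX): max(-9, 19, 11, -12) = 19
k (MAX): max(-19, 14) = 14
b (MIN): min(19, 14) = 14
m (MAX): max(14, 4) = 14
n (MAX): max(-4, 11, 4) = 11
c (MIN): min(14, 11) = 11
P (MAX): max(-2, 14, 11) = 14
p (MAX): max(-2, 13) = 13
q (MAX): max(0, -9, 12) = 12
d (MIN): min(13, 12) = 12
r (MAX): max(0, 12) = 12
s (MAX): max(-7, -1, -13) = -1
e (MIN): min(12, -1) = -1
Q (MAX): max(12, -1) = 12
S0 (MIN): min(14, 12) = 12
At S0, MIN picks Q (lowest: 12).
At Q, MAX picks d (highest: 12).
At d, MIN picks q (lowest: 12).
At q, MAX picks at (highest: 12).
Terminal value 12.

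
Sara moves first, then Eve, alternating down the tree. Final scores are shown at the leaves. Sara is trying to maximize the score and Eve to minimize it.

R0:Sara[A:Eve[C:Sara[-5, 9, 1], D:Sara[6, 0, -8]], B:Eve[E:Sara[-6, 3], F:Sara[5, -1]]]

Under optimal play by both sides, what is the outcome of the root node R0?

C (Sara): max(-5, 9, 1) = 9
D (Sara): max(6, 0, -8) = 6
A (Eve): min(9, 6) = 6
E (Sara): max(-6, 3) = 3
F (Sara): max(5, -1) = 5
B (Eve): min(3, 5) = 3
R0 (Sara): max(6, 3) = 6

6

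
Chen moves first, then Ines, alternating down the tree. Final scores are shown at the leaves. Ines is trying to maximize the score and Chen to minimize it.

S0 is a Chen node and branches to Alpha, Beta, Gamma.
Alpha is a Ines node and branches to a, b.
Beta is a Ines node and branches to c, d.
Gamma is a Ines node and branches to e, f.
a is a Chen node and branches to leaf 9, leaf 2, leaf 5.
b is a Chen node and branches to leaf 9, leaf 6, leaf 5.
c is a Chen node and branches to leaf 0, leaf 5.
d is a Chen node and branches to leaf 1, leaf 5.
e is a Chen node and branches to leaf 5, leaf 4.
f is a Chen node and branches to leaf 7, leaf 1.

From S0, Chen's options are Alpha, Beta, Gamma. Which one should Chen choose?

Beta

a (Chen): min(9, 2, 5) = 2
b (Chen): min(9, 6, 5) = 5
Alpha (Ines): max(2, 5) = 5
c (Chen): min(0, 5) = 0
d (Chen): min(1, 5) = 1
Beta (Ines): max(0, 1) = 1
e (Chen): min(5, 4) = 4
f (Chen): min(7, 1) = 1
Gamma (Ines): max(4, 1) = 4
S0 (Chen): min(5, 1, 4) = 1
Chen at S0 wants the lowest of {Alpha=5, Beta=1, Gamma=4}, so chooses Beta.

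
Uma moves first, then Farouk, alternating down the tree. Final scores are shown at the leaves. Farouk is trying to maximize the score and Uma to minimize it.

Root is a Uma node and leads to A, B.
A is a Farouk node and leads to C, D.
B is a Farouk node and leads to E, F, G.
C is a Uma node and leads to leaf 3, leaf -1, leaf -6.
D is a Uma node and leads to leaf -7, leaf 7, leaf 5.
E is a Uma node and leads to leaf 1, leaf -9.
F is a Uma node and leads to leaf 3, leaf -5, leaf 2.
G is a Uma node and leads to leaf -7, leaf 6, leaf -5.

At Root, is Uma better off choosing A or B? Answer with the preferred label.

C (Uma): min(3, -1, -6) = -6
D (Uma): min(-7, 7, 5) = -7
A (Farouk): max(-6, -7) = -6
E (Uma): min(1, -9) = -9
F (Uma): min(3, -5, 2) = -5
G (Uma): min(-7, 6, -5) = -7
B (Farouk): max(-9, -5, -7) = -5
Uma prefers the lower value; A=-6, B=-5. A is better since -6 < -5.

A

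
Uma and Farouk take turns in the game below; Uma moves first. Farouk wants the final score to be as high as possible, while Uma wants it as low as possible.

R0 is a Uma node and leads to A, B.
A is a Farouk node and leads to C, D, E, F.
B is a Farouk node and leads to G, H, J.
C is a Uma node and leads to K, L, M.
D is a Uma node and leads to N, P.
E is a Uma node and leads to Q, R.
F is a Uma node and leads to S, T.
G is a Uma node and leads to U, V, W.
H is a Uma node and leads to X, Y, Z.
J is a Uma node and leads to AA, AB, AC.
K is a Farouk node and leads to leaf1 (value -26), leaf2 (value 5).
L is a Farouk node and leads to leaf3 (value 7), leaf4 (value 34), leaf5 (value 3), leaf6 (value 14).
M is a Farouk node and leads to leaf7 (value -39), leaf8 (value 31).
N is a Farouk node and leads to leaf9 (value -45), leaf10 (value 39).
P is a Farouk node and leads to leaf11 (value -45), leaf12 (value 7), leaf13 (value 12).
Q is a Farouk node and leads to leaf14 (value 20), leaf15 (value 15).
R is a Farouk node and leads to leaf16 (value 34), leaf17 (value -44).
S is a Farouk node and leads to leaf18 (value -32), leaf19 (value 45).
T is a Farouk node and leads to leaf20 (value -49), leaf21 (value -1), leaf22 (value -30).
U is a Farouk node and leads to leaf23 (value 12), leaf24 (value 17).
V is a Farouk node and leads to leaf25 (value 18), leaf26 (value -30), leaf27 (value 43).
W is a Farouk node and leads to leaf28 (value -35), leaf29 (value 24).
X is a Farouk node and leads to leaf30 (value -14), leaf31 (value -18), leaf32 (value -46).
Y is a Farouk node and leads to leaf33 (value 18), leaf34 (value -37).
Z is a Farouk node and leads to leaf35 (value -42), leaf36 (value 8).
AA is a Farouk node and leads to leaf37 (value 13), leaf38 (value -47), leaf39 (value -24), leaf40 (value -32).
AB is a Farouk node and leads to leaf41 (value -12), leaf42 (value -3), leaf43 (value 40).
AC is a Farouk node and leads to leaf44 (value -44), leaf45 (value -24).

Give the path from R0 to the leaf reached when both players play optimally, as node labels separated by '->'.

K (Farouk): max(-26, 5) = 5
L (Farouk): max(7, 34, 3, 14) = 34
M (Farouk): max(-39, 31) = 31
C (Uma): min(5, 34, 31) = 5
N (Farouk): max(-45, 39) = 39
P (Farouk): max(-45, 7, 12) = 12
D (Uma): min(39, 12) = 12
Q (Farouk): max(20, 15) = 20
R (Farouk): max(34, -44) = 34
E (Uma): min(20, 34) = 20
S (Farouk): max(-32, 45) = 45
T (Farouk): max(-49, -1, -30) = -1
F (Uma): min(45, -1) = -1
A (Farouk): max(5, 12, 20, -1) = 20
U (Farouk): max(12, 17) = 17
V (Farouk): max(18, -30, 43) = 43
W (Farouk): max(-35, 24) = 24
G (Uma): min(17, 43, 24) = 17
X (Farouk): max(-14, -18, -46) = -14
Y (Farouk): max(18, -37) = 18
Z (Farouk): max(-42, 8) = 8
H (Uma): min(-14, 18, 8) = -14
AA (Farouk): max(13, -47, -24, -32) = 13
AB (Farouk): max(-12, -3, 40) = 40
AC (Farouk): max(-44, -24) = -24
J (Uma): min(13, 40, -24) = -24
B (Farouk): max(17, -14, -24) = 17
R0 (Uma): min(20, 17) = 17
At R0, Uma picks B (lowest: 17).
At B, Farouk picks G (highest: 17).
At G, Uma picks U (lowest: 17).
At U, Farouk picks leaf24 (highest: 17).
Terminal value 17.

R0 -> B -> G -> U -> leaf24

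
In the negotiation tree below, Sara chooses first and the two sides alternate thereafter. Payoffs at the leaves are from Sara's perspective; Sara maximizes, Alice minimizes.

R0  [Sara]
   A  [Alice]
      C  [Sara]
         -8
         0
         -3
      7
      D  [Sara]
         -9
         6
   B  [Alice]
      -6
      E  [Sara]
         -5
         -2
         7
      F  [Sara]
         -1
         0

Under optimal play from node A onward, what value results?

0

C (Sara): max(-8, 0, -3) = 0
D (Sara): max(-9, 6) = 6
A (Alice): min(0, 7, 6) = 0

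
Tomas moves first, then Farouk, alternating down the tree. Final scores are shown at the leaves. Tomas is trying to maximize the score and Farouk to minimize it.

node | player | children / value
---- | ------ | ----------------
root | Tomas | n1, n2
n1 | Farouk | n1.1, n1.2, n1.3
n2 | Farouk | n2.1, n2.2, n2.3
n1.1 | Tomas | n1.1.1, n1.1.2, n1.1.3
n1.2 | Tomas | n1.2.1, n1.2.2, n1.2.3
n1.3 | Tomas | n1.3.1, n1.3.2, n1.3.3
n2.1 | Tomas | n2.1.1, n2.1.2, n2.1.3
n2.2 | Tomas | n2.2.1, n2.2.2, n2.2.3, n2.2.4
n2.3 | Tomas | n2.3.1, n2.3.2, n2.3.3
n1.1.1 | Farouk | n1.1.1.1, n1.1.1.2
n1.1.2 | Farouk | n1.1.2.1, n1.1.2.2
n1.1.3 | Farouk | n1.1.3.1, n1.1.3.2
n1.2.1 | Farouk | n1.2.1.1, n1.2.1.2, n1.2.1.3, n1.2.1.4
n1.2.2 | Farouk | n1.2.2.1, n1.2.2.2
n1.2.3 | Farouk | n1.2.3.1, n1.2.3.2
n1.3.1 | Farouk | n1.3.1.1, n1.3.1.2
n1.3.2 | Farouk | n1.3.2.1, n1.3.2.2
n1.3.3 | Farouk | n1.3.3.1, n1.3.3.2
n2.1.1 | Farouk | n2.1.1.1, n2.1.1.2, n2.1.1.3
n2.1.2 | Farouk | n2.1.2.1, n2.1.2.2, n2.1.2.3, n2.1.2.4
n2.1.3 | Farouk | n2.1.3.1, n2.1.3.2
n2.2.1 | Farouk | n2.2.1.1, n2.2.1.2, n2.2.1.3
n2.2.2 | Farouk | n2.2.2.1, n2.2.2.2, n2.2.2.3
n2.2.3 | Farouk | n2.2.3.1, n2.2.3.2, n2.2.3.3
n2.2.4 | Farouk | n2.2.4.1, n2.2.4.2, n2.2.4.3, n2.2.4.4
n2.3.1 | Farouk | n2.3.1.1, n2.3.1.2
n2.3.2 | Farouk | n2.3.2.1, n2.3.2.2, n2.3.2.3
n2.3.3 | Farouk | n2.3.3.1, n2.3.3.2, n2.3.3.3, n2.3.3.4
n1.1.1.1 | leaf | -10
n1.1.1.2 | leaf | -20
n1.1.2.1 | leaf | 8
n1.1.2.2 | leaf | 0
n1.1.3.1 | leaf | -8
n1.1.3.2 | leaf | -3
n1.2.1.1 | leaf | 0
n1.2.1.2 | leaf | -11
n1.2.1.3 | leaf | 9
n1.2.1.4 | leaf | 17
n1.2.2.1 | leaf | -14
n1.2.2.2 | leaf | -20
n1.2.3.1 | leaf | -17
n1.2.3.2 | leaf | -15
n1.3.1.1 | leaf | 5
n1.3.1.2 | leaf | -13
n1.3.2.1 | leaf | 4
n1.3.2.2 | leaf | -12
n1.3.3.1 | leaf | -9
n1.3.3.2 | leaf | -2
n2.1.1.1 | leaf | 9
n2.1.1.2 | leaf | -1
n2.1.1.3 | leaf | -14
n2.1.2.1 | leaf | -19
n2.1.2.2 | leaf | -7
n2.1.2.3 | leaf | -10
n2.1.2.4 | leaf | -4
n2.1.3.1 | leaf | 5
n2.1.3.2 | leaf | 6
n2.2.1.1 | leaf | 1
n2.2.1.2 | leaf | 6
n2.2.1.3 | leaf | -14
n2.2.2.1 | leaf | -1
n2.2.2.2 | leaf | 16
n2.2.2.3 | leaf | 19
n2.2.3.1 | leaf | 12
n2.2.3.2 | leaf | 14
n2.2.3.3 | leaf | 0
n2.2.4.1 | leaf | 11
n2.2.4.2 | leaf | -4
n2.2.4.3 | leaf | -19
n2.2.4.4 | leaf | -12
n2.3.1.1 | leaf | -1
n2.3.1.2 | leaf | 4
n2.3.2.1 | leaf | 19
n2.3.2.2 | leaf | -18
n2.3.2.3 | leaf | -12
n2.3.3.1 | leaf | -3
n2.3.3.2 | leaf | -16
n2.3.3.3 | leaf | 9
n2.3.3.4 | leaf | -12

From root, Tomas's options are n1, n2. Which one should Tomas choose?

n2

n1.1.1 (Farouk): min(-10, -20) = -20
n1.1.2 (Farouk): min(8, 0) = 0
n1.1.3 (Farouk): min(-8, -3) = -8
n1.1 (Tomas): max(-20, 0, -8) = 0
n1.2.1 (Farouk): min(0, -11, 9, 17) = -11
n1.2.2 (Farouk): min(-14, -20) = -20
n1.2.3 (Farouk): min(-17, -15) = -17
n1.2 (Tomas): max(-11, -20, -17) = -11
n1.3.1 (Farouk): min(5, -13) = -13
n1.3.2 (Farouk): min(4, -12) = -12
n1.3.3 (Farouk): min(-9, -2) = -9
n1.3 (Tomas): max(-13, -12, -9) = -9
n1 (Farouk): min(0, -11, -9) = -11
n2.1.1 (Farouk): min(9, -1, -14) = -14
n2.1.2 (Farouk): min(-19, -7, -10, -4) = -19
n2.1.3 (Farouk): min(5, 6) = 5
n2.1 (Tomas): max(-14, -19, 5) = 5
n2.2.1 (Farouk): min(1, 6, -14) = -14
n2.2.2 (Farouk): min(-1, 16, 19) = -1
n2.2.3 (Farouk): min(12, 14, 0) = 0
n2.2.4 (Farouk): min(11, -4, -19, -12) = -19
n2.2 (Tomas): max(-14, -1, 0, -19) = 0
n2.3.1 (Farouk): min(-1, 4) = -1
n2.3.2 (Farouk): min(19, -18, -12) = -18
n2.3.3 (Farouk): min(-3, -16, 9, -12) = -16
n2.3 (Tomas): max(-1, -18, -16) = -1
n2 (Farouk): min(5, 0, -1) = -1
root (Tomas): max(-11, -1) = -1
Tomas at root wants the highest of {n1=-11, n2=-1}, so chooses n2.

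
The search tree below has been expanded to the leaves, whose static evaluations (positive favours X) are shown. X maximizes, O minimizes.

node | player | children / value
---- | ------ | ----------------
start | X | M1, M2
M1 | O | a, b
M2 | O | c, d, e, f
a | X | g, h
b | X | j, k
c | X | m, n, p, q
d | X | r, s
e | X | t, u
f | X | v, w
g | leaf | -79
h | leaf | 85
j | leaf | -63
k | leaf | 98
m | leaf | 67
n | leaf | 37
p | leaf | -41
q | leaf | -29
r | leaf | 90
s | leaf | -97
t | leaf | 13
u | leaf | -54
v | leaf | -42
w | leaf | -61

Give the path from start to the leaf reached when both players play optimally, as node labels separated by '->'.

start -> M1 -> a -> h

a (X): max(-79, 85) = 85
b (X): max(-63, 98) = 98
M1 (O): min(85, 98) = 85
c (X): max(67, 37, -41, -29) = 67
d (X): max(90, -97) = 90
e (X): max(13, -54) = 13
f (X): max(-42, -61) = -42
M2 (O): min(67, 90, 13, -42) = -42
start (X): max(85, -42) = 85
At start, X picks M1 (highest: 85).
At M1, O picks a (lowest: 85).
At a, X picks h (highest: 85).
Terminal value 85.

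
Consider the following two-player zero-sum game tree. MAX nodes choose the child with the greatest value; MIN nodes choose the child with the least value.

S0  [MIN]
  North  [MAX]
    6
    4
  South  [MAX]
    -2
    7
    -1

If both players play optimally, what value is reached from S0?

North (MAX): max(6, 4) = 6
South (MAX): max(-2, 7, -1) = 7
S0 (MIN): min(6, 7) = 6

6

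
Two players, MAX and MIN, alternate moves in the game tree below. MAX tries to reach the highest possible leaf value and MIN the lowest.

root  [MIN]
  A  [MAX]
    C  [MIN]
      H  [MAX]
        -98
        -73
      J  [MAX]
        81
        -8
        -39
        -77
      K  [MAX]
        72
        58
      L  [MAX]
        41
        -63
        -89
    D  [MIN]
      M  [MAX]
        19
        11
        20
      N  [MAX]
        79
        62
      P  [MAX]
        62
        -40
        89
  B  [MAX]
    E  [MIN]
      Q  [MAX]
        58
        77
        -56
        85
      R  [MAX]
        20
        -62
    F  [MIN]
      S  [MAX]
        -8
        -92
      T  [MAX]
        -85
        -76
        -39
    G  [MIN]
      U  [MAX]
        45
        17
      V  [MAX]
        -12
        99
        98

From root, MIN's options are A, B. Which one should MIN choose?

A

H (MAX): max(-98, -73) = -73
J (MAX): max(81, -8, -39, -77) = 81
K (MAX): max(72, 58) = 72
L (MAX): max(41, -63, -89) = 41
C (MIN): min(-73, 81, 72, 41) = -73
M (MAX): max(19, 11, 20) = 20
N (MAX): max(79, 62) = 79
P (MAX): max(62, -40, 89) = 89
D (MIN): min(20, 79, 89) = 20
A (MAX): max(-73, 20) = 20
Q (MAX): max(58, 77, -56, 85) = 85
R (MAX): max(20, -62) = 20
E (MIN): min(85, 20) = 20
S (MAX): max(-8, -92) = -8
T (MAX): max(-85, -76, -39) = -39
F (MIN): min(-8, -39) = -39
U (MAX): max(45, 17) = 45
V (MAX): max(-12, 99, 98) = 99
G (MIN): min(45, 99) = 45
B (MAX): max(20, -39, 45) = 45
root (MIN): min(20, 45) = 20
MIN at root wants the lowest of {A=20, B=45}, so chooses A.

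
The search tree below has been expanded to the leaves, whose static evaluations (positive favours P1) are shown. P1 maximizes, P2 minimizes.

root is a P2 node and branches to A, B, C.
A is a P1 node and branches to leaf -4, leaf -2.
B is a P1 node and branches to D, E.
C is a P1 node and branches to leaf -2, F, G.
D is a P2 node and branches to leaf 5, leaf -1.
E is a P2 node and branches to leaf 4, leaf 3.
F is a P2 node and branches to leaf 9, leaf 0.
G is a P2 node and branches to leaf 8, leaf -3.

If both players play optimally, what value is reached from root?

-2

A (P1): max(-4, -2) = -2
D (P2): min(5, -1) = -1
E (P2): min(4, 3) = 3
B (P1): max(-1, 3) = 3
F (P2): min(9, 0) = 0
G (P2): min(8, -3) = -3
C (P1): max(-2, 0, -3) = 0
root (P2): min(-2, 3, 0) = -2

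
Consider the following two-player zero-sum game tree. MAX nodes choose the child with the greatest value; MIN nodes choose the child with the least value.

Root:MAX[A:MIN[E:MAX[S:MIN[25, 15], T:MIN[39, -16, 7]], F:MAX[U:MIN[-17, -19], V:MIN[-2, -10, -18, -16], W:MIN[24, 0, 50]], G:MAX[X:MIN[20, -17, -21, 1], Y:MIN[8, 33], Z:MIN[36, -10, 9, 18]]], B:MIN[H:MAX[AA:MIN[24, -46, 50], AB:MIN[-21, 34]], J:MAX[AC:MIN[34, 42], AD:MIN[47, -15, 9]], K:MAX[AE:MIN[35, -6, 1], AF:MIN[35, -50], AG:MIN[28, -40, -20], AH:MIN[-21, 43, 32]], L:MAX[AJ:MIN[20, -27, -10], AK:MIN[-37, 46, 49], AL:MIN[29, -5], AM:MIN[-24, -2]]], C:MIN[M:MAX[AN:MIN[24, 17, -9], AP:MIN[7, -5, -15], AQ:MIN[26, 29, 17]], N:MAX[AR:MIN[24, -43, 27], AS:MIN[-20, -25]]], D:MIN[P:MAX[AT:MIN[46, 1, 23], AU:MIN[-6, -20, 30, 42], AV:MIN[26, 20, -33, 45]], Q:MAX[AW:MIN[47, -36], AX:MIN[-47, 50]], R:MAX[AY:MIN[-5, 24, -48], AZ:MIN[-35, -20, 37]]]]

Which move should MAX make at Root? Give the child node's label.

A

S (MIN): min(25, 15) = 15
T (MIN): min(39, -16, 7) = -16
E (MAX): max(15, -16) = 15
U (MIN): min(-17, -19) = -19
V (MIN): min(-2, -10, -18, -16) = -18
W (MIN): min(24, 0, 50) = 0
F (MAX): max(-19, -18, 0) = 0
X (MIN): min(20, -17, -21, 1) = -21
Y (MIN): min(8, 33) = 8
Z (MIN): min(36, -10, 9, 18) = -10
G (MAX): max(-21, 8, -10) = 8
A (MIN): min(15, 0, 8) = 0
AA (MIN): min(24, -46, 50) = -46
AB (MIN): min(-21, 34) = -21
H (MAX): max(-46, -21) = -21
AC (MIN): min(34, 42) = 34
AD (MIN): min(47, -15, 9) = -15
J (MAX): max(34, -15) = 34
AE (MIN): min(35, -6, 1) = -6
AF (MIN): min(35, -50) = -50
AG (MIN): min(28, -40, -20) = -40
AH (MIN): min(-21, 43, 32) = -21
K (MAX): max(-6, -50, -40, -21) = -6
AJ (MIN): min(20, -27, -10) = -27
AK (MIN): min(-37, 46, 49) = -37
AL (MIN): min(29, -5) = -5
AM (MIN): min(-24, -2) = -24
L (MAX): max(-27, -37, -5, -24) = -5
B (MIN): min(-21, 34, -6, -5) = -21
AN (MIN): min(24, 17, -9) = -9
AP (MIN): min(7, -5, -15) = -15
AQ (MIN): min(26, 29, 17) = 17
M (MAX): max(-9, -15, 17) = 17
AR (MIN): min(24, -43, 27) = -43
AS (MIN): min(-20, -25) = -25
N (MAX): max(-43, -25) = -25
C (MIN): min(17, -25) = -25
AT (MIN): min(46, 1, 23) = 1
AU (MIN): min(-6, -20, 30, 42) = -20
AV (MIN): min(26, 20, -33, 45) = -33
P (MAX): max(1, -20, -33) = 1
AW (MIN): min(47, -36) = -36
AX (MIN): min(-47, 50) = -47
Q (MAX): max(-36, -47) = -36
AY (MIN): min(-5, 24, -48) = -48
AZ (MIN): min(-35, -20, 37) = -35
R (MAX): max(-48, -35) = -35
D (MIN): min(1, -36, -35) = -36
Root (MAX): max(0, -21, -25, -36) = 0
MAX at Root wants the highest of {A=0, B=-21, C=-25, D=-36}, so chooses A.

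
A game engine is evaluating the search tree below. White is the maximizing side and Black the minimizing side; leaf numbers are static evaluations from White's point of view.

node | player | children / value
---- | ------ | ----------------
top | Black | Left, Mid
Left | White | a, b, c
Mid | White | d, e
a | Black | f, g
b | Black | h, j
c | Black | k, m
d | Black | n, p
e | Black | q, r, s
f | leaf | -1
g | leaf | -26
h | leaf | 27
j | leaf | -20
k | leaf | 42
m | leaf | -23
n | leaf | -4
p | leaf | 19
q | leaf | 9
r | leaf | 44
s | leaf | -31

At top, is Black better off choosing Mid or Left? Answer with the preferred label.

d (Black): min(-4, 19) = -4
e (Black): min(9, 44, -31) = -31
Mid (White): max(-4, -31) = -4
a (Black): min(-1, -26) = -26
b (Black): min(27, -20) = -20
c (Black): min(42, -23) = -23
Left (White): max(-26, -20, -23) = -20
Black prefers the lower value; Mid=-4, Left=-20. Left is better since -20 < -4.

Left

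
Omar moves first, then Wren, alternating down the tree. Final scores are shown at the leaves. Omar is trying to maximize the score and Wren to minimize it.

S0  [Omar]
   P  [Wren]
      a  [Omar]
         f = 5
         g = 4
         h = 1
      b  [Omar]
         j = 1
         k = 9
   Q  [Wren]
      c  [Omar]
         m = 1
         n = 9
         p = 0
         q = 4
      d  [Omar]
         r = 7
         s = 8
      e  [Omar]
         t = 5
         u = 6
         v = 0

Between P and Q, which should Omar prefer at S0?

a (Omar): max(5, 4, 1) = 5
b (Omar): max(1, 9) = 9
P (Wren): min(5, 9) = 5
c (Omar): max(1, 9, 0, 4) = 9
d (Omar): max(7, 8) = 8
e (Omar): max(5, 6, 0) = 6
Q (Wren): min(9, 8, 6) = 6
Omar prefers the higher value; P=5, Q=6. Q is better since 6 > 5.

Q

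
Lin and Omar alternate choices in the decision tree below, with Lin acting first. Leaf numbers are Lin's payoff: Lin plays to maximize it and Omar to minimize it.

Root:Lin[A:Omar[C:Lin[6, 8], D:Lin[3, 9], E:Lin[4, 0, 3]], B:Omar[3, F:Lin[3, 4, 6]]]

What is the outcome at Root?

C (Lin): max(6, 8) = 8
D (Lin): max(3, 9) = 9
E (Lin): max(4, 0, 3) = 4
A (Omar): min(8, 9, 4) = 4
F (Lin): max(3, 4, 6) = 6
B (Omar): min(3, 6) = 3
Root (Lin): max(4, 3) = 4

4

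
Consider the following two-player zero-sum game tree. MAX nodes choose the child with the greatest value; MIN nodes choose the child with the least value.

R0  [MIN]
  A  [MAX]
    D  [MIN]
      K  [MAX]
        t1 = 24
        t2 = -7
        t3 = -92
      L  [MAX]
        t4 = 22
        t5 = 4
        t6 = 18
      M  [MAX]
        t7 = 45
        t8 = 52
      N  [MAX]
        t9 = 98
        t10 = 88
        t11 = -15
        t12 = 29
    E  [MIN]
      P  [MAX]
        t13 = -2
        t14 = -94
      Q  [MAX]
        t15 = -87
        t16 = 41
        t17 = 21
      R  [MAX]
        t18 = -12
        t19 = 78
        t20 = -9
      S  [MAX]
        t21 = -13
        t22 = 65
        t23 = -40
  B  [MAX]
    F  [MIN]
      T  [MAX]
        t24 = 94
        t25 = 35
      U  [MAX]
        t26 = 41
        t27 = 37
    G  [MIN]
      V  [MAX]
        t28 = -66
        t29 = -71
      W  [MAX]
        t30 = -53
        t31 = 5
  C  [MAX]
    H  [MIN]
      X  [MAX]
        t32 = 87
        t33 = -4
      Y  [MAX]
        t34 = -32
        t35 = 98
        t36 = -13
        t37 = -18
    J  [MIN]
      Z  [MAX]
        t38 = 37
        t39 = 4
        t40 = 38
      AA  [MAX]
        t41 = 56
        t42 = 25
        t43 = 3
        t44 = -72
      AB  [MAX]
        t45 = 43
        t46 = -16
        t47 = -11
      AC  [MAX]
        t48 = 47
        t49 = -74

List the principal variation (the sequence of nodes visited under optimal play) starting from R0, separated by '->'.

K (MAX): max(24, -7, -92) = 24
L (MAX): max(22, 4, 18) = 22
M (MAX): max(45, 52) = 52
N (MAX): max(98, 88, -15, 29) = 98
D (MIN): min(24, 22, 52, 98) = 22
P (MAX): max(-2, -94) = -2
Q (MAX): max(-87, 41, 21) = 41
R (MAX): max(-12, 78, -9) = 78
S (MAX): max(-13, 65, -40) = 65
E (MIN): min(-2, 41, 78, 65) = -2
A (MAX): max(22, -2) = 22
T (MAX): max(94, 35) = 94
U (MAX): max(41, 37) = 41
F (MIN): min(94, 41) = 41
V (MAX): max(-66, -71) = -66
W (MAX): max(-53, 5) = 5
G (MIN): min(-66, 5) = -66
B (MAX): max(41, -66) = 41
X (MAX): max(87, -4) = 87
Y (MAX): max(-32, 98, -13, -18) = 98
H (MIN): min(87, 98) = 87
Z (MAX): max(37, 4, 38) = 38
AA (MAX): max(56, 25, 3, -72) = 56
AB (MAX): max(43, -16, -11) = 43
AC (MAX): max(47, -74) = 47
J (MIN): min(38, 56, 43, 47) = 38
C (MAX): max(87, 38) = 87
R0 (MIN): min(22, 41, 87) = 22
At R0, MIN picks A (lowest: 22).
At A, MAX picks D (highest: 22).
At D, MIN picks L (lowest: 22).
At L, MAX picks t4 (highest: 22).
Terminal value 22.

R0 -> A -> D -> L -> t4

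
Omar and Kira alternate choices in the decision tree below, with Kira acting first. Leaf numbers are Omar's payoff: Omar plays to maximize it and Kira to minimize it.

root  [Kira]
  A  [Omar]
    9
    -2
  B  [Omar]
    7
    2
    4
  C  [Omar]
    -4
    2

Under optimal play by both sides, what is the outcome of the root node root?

2

A (Omar): max(9, -2) = 9
B (Omar): max(7, 2, 4) = 7
C (Omar): max(-4, 2) = 2
root (Kira): min(9, 7, 2) = 2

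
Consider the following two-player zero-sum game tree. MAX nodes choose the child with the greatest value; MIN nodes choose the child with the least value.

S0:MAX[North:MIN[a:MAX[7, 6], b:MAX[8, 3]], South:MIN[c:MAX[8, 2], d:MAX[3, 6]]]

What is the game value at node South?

6

c (MAX): max(8, 2) = 8
d (MAX): max(3, 6) = 6
South (MIN): min(8, 6) = 6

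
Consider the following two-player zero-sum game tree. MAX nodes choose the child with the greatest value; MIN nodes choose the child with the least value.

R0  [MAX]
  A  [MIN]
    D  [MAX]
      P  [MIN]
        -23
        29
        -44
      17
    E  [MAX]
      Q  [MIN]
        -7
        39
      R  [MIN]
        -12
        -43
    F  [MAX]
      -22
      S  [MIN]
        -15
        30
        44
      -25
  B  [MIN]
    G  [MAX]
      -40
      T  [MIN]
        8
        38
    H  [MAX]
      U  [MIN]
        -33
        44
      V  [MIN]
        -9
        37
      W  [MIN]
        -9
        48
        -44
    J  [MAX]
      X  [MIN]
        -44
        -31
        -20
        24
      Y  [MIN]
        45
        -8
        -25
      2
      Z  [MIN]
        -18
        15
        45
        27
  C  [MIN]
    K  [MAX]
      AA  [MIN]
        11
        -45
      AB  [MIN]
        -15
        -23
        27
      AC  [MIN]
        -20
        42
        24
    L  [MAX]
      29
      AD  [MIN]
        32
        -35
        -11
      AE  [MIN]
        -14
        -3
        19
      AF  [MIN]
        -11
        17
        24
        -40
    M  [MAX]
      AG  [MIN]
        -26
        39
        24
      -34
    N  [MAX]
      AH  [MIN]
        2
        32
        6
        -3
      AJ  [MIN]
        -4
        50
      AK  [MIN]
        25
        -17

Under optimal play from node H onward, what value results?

-9

U (MIN): min(-33, 44) = -33
V (MIN): min(-9, 37) = -9
W (MIN): min(-9, 48, -44) = -44
H (MAX): max(-33, -9, -44) = -9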